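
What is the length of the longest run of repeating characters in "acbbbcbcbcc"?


Input: "acbbbcbcbcc"
Scanning for longest run:
  Position 1 ('c'): new char, reset run to 1
  Position 2 ('b'): new char, reset run to 1
  Position 3 ('b'): continues run of 'b', length=2
  Position 4 ('b'): continues run of 'b', length=3
  Position 5 ('c'): new char, reset run to 1
  Position 6 ('b'): new char, reset run to 1
  Position 7 ('c'): new char, reset run to 1
  Position 8 ('b'): new char, reset run to 1
  Position 9 ('c'): new char, reset run to 1
  Position 10 ('c'): continues run of 'c', length=2
Longest run: 'b' with length 3

3


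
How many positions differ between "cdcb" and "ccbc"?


Comparing "cdcb" and "ccbc" position by position:
  Position 0: 'c' vs 'c' => same
  Position 1: 'd' vs 'c' => DIFFER
  Position 2: 'c' vs 'b' => DIFFER
  Position 3: 'b' vs 'c' => DIFFER
Positions that differ: 3

3


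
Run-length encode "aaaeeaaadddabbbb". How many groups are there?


Input: aaaeeaaadddabbbb
Scanning for consecutive runs:
  Group 1: 'a' x 3 (positions 0-2)
  Group 2: 'e' x 2 (positions 3-4)
  Group 3: 'a' x 3 (positions 5-7)
  Group 4: 'd' x 3 (positions 8-10)
  Group 5: 'a' x 1 (positions 11-11)
  Group 6: 'b' x 4 (positions 12-15)
Total groups: 6

6


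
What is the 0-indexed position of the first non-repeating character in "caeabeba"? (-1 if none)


Input: caeabeba
Character frequencies:
  'a': 3
  'b': 2
  'c': 1
  'e': 2
Scanning left to right for freq == 1:
  Position 0 ('c'): unique! => answer = 0

0


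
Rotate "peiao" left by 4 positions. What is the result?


Input: "peiao", rotate left by 4
First 4 characters: "peia"
Remaining characters: "o"
Concatenate remaining + first: "o" + "peia" = "opeia"

opeia


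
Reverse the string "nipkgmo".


Input: nipkgmo
Reading characters right to left:
  Position 6: 'o'
  Position 5: 'm'
  Position 4: 'g'
  Position 3: 'k'
  Position 2: 'p'
  Position 1: 'i'
  Position 0: 'n'
Reversed: omgkpin

omgkpin


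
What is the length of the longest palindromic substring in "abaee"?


Input: "abaee"
Checking substrings for palindromes:
  [0:3] "aba" (len 3) => palindrome
  [3:5] "ee" (len 2) => palindrome
Longest palindromic substring: "aba" with length 3

3


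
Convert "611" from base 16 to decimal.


Input: "611" in base 16
Positional expansion:
  Digit '6' (value 6) x 16^2 = 1536
  Digit '1' (value 1) x 16^1 = 16
  Digit '1' (value 1) x 16^0 = 1
Sum = 1553

1553


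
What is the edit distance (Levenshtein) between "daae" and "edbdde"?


Computing edit distance: "daae" -> "edbdde"
DP table:
           e    d    b    d    d    e
      0    1    2    3    4    5    6
  d   1    1    1    2    3    4    5
  a   2    2    2    2    3    4    5
  a   3    3    3    3    3    4    5
  e   4    3    4    4    4    4    4
Edit distance = dp[4][6] = 4

4


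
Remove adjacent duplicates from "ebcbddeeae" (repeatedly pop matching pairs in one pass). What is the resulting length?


Input: ebcbddeeae
Stack-based adjacent duplicate removal:
  Read 'e': push. Stack: e
  Read 'b': push. Stack: eb
  Read 'c': push. Stack: ebc
  Read 'b': push. Stack: ebcb
  Read 'd': push. Stack: ebcbd
  Read 'd': matches stack top 'd' => pop. Stack: ebcb
  Read 'e': push. Stack: ebcbe
  Read 'e': matches stack top 'e' => pop. Stack: ebcb
  Read 'a': push. Stack: ebcba
  Read 'e': push. Stack: ebcbae
Final stack: "ebcbae" (length 6)

6


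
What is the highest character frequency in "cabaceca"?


Input: cabaceca
Character counts:
  'a': 3
  'b': 1
  'c': 3
  'e': 1
Maximum frequency: 3

3


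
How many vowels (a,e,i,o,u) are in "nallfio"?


Input: nallfio
Checking each character:
  'n' at position 0: consonant
  'a' at position 1: vowel (running total: 1)
  'l' at position 2: consonant
  'l' at position 3: consonant
  'f' at position 4: consonant
  'i' at position 5: vowel (running total: 2)
  'o' at position 6: vowel (running total: 3)
Total vowels: 3

3


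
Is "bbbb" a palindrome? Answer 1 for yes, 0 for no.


Input: bbbb
Reversed: bbbb
  Compare pos 0 ('b') with pos 3 ('b'): match
  Compare pos 1 ('b') with pos 2 ('b'): match
Result: palindrome

1


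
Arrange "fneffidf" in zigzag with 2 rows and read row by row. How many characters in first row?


Zigzag "fneffidf" into 2 rows:
Placing characters:
  'f' => row 0
  'n' => row 1
  'e' => row 0
  'f' => row 1
  'f' => row 0
  'i' => row 1
  'd' => row 0
  'f' => row 1
Rows:
  Row 0: "fefd"
  Row 1: "nfif"
First row length: 4

4


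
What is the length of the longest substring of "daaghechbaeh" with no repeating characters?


Input: "daaghechbaeh"
Sliding window (track last position of each char):
  Position 0 ('d'): window [0,0] length 1 -- new best
  Position 1 ('a'): window [0,1] length 2 -- new best
  Position 2 ('a'): repeat (last at 1), move window start to 2
  Position 2 ('a'): window [2,2] length 1
  Position 3 ('g'): window [2,3] length 2
  Position 4 ('h'): window [2,4] length 3 -- new best
  Position 5 ('e'): window [2,5] length 4 -- new best
  Position 6 ('c'): window [2,6] length 5 -- new best
  Position 7 ('h'): repeat (last at 4), move window start to 5
  Position 7 ('h'): window [5,7] length 3
  Position 8 ('b'): window [5,8] length 4
  Position 9 ('a'): window [5,9] length 5
  Position 10 ('e'): repeat (last at 5), move window start to 6
  Position 10 ('e'): window [6,10] length 5
  Position 11 ('h'): repeat (last at 7), move window start to 8
  Position 11 ('h'): window [8,11] length 4
Longest substring with no repeats: "aghec" with length 5

5


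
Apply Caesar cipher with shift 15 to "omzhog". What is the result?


Caesar cipher: shift "omzhog" by 15
  'o' (pos 14) + 15 = pos 3 = 'd'
  'm' (pos 12) + 15 = pos 1 = 'b'
  'z' (pos 25) + 15 = pos 14 = 'o'
  'h' (pos 7) + 15 = pos 22 = 'w'
  'o' (pos 14) + 15 = pos 3 = 'd'
  'g' (pos 6) + 15 = pos 21 = 'v'
Result: dbowdv

dbowdv


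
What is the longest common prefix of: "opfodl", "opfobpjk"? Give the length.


Words: opfodl, opfobpjk
  Position 0: all 'o' => match
  Position 1: all 'p' => match
  Position 2: all 'f' => match
  Position 3: all 'o' => match
  Position 4: ('d', 'b') => mismatch, stop
LCP = "opfo" (length 4)

4


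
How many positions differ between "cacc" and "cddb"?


Comparing "cacc" and "cddb" position by position:
  Position 0: 'c' vs 'c' => same
  Position 1: 'a' vs 'd' => DIFFER
  Position 2: 'c' vs 'd' => DIFFER
  Position 3: 'c' vs 'b' => DIFFER
Positions that differ: 3

3


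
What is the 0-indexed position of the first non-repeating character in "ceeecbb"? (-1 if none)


Input: ceeecbb
Character frequencies:
  'b': 2
  'c': 2
  'e': 3
Scanning left to right for freq == 1:
  Position 0 ('c'): freq=2, skip
  Position 1 ('e'): freq=3, skip
  Position 2 ('e'): freq=3, skip
  Position 3 ('e'): freq=3, skip
  Position 4 ('c'): freq=2, skip
  Position 5 ('b'): freq=2, skip
  Position 6 ('b'): freq=2, skip
  No unique character found => answer = -1

-1


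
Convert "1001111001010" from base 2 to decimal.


Input: "1001111001010" in base 2
Positional expansion:
  Digit '1' (value 1) x 2^12 = 4096
  Digit '0' (value 0) x 2^11 = 0
  Digit '0' (value 0) x 2^10 = 0
  Digit '1' (value 1) x 2^9 = 512
  Digit '1' (value 1) x 2^8 = 256
  Digit '1' (value 1) x 2^7 = 128
  Digit '1' (value 1) x 2^6 = 64
  Digit '0' (value 0) x 2^5 = 0
  Digit '0' (value 0) x 2^4 = 0
  Digit '1' (value 1) x 2^3 = 8
  Digit '0' (value 0) x 2^2 = 0
  Digit '1' (value 1) x 2^1 = 2
  Digit '0' (value 0) x 2^0 = 0
Sum = 5066

5066


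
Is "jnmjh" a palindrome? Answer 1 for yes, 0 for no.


Input: jnmjh
Reversed: hjmnj
  Compare pos 0 ('j') with pos 4 ('h'): MISMATCH
  Compare pos 1 ('n') with pos 3 ('j'): MISMATCH
Result: not a palindrome

0


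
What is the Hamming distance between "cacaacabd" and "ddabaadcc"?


Comparing "cacaacabd" and "ddabaadcc" position by position:
  Position 0: 'c' vs 'd' => differ
  Position 1: 'a' vs 'd' => differ
  Position 2: 'c' vs 'a' => differ
  Position 3: 'a' vs 'b' => differ
  Position 4: 'a' vs 'a' => same
  Position 5: 'c' vs 'a' => differ
  Position 6: 'a' vs 'd' => differ
  Position 7: 'b' vs 'c' => differ
  Position 8: 'd' vs 'c' => differ
Total differences (Hamming distance): 8

8


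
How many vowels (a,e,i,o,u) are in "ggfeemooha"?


Input: ggfeemooha
Checking each character:
  'g' at position 0: consonant
  'g' at position 1: consonant
  'f' at position 2: consonant
  'e' at position 3: vowel (running total: 1)
  'e' at position 4: vowel (running total: 2)
  'm' at position 5: consonant
  'o' at position 6: vowel (running total: 3)
  'o' at position 7: vowel (running total: 4)
  'h' at position 8: consonant
  'a' at position 9: vowel (running total: 5)
Total vowels: 5

5


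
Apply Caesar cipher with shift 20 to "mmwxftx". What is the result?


Caesar cipher: shift "mmwxftx" by 20
  'm' (pos 12) + 20 = pos 6 = 'g'
  'm' (pos 12) + 20 = pos 6 = 'g'
  'w' (pos 22) + 20 = pos 16 = 'q'
  'x' (pos 23) + 20 = pos 17 = 'r'
  'f' (pos 5) + 20 = pos 25 = 'z'
  't' (pos 19) + 20 = pos 13 = 'n'
  'x' (pos 23) + 20 = pos 17 = 'r'
Result: ggqrznr

ggqrznr


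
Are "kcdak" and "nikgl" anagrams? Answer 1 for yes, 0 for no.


Strings: "kcdak", "nikgl"
Sorted first:  acdkk
Sorted second: gikln
Differ at position 0: 'a' vs 'g' => not anagrams

0


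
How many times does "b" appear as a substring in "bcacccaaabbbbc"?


Searching for "b" in "bcacccaaabbbbc"
Scanning each position:
  Position 0: "b" => MATCH
  Position 1: "c" => no
  Position 2: "a" => no
  Position 3: "c" => no
  Position 4: "c" => no
  Position 5: "c" => no
  Position 6: "a" => no
  Position 7: "a" => no
  Position 8: "a" => no
  Position 9: "b" => MATCH
  Position 10: "b" => MATCH
  Position 11: "b" => MATCH
  Position 12: "b" => MATCH
  Position 13: "c" => no
Total occurrences: 5

5


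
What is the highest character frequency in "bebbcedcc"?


Input: bebbcedcc
Character counts:
  'b': 3
  'c': 3
  'd': 1
  'e': 2
Maximum frequency: 3

3


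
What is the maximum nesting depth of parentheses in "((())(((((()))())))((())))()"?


Input: "((())(((((()))())))((())))()"
Tracking depth:
  Position 0 '(': depth becomes 1
  Position 1 '(': depth becomes 2
  Position 2 '(': depth becomes 3
  Position 3 ')': depth becomes 2
  Position 4 ')': depth becomes 1
  Position 5 '(': depth becomes 2
  Position 6 '(': depth becomes 3
  Position 7 '(': depth becomes 4
  Position 8 '(': depth becomes 5
  Position 9 '(': depth becomes 6
  Position 10 '(': depth becomes 7
  Position 11 ')': depth becomes 6
  Position 12 ')': depth becomes 5
  Position 13 ')': depth becomes 4
  Position 14 '(': depth becomes 5
  Position 15 ')': depth becomes 4
  Position 16 ')': depth becomes 3
  Position 17 ')': depth becomes 2
  Position 18 ')': depth becomes 1
  Position 19 '(': depth becomes 2
  Position 20 '(': depth becomes 3
  Position 21 '(': depth becomes 4
  Position 22 ')': depth becomes 3
  Position 23 ')': depth becomes 2
  Position 24 ')': depth becomes 1
  Position 25 ')': depth becomes 0
  Position 26 '(': depth becomes 1
  Position 27 ')': depth becomes 0
Maximum depth reached: 7

7


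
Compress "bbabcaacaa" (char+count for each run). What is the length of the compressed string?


Input: bbabcaacaa
Runs:
  'b' x 2 => "b2"
  'a' x 1 => "a1"
  'b' x 1 => "b1"
  'c' x 1 => "c1"
  'a' x 2 => "a2"
  'c' x 1 => "c1"
  'a' x 2 => "a2"
Compressed: "b2a1b1c1a2c1a2"
Compressed length: 14

14


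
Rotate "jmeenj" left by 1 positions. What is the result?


Input: "jmeenj", rotate left by 1
First 1 characters: "j"
Remaining characters: "meenj"
Concatenate remaining + first: "meenj" + "j" = "meenjj"

meenjj


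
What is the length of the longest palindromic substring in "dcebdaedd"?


Input: "dcebdaedd"
Checking substrings for palindromes:
  [7:9] "dd" (len 2) => palindrome
Longest palindromic substring: "dd" with length 2

2


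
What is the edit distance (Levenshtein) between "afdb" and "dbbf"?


Computing edit distance: "afdb" -> "dbbf"
DP table:
           d    b    b    f
      0    1    2    3    4
  a   1    1    2    3    4
  f   2    2    2    3    3
  d   3    2    3    3    4
  b   4    3    2    3    4
Edit distance = dp[4][4] = 4

4


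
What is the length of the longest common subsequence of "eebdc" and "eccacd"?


LCS of "eebdc" and "eccacd"
DP table:
           e    c    c    a    c    d
      0    0    0    0    0    0    0
  e   0    1    1    1    1    1    1
  e   0    1    1    1    1    1    1
  b   0    1    1    1    1    1    1
  d   0    1    1    1    1    1    2
  c   0    1    2    2    2    2    2
LCS length = dp[5][6] = 2

2


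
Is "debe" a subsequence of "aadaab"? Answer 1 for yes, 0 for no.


Check if "debe" is a subsequence of "aadaab"
Greedy scan:
  Position 0 ('a'): no match needed
  Position 1 ('a'): no match needed
  Position 2 ('d'): matches sub[0] = 'd'
  Position 3 ('a'): no match needed
  Position 4 ('a'): no match needed
  Position 5 ('b'): no match needed
Only matched 1/4 characters => not a subsequence

0


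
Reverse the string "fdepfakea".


Input: fdepfakea
Reading characters right to left:
  Position 8: 'a'
  Position 7: 'e'
  Position 6: 'k'
  Position 5: 'a'
  Position 4: 'f'
  Position 3: 'p'
  Position 2: 'e'
  Position 1: 'd'
  Position 0: 'f'
Reversed: aekafpedf

aekafpedf


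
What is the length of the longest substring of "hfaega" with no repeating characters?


Input: "hfaega"
Sliding window (track last position of each char):
  Position 0 ('h'): window [0,0] length 1 -- new best
  Position 1 ('f'): window [0,1] length 2 -- new best
  Position 2 ('a'): window [0,2] length 3 -- new best
  Position 3 ('e'): window [0,3] length 4 -- new best
  Position 4 ('g'): window [0,4] length 5 -- new best
  Position 5 ('a'): repeat (last at 2), move window start to 3
  Position 5 ('a'): window [3,5] length 3
Longest substring with no repeats: "hfaeg" with length 5

5


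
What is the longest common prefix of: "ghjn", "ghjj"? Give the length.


Words: ghjn, ghjj
  Position 0: all 'g' => match
  Position 1: all 'h' => match
  Position 2: all 'j' => match
  Position 3: ('n', 'j') => mismatch, stop
LCP = "ghj" (length 3)

3


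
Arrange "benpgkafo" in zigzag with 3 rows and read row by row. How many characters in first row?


Zigzag "benpgkafo" into 3 rows:
Placing characters:
  'b' => row 0
  'e' => row 1
  'n' => row 2
  'p' => row 1
  'g' => row 0
  'k' => row 1
  'a' => row 2
  'f' => row 1
  'o' => row 0
Rows:
  Row 0: "bgo"
  Row 1: "epkf"
  Row 2: "na"
First row length: 3

3


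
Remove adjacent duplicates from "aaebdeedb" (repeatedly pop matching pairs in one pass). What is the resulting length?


Input: aaebdeedb
Stack-based adjacent duplicate removal:
  Read 'a': push. Stack: a
  Read 'a': matches stack top 'a' => pop. Stack: (empty)
  Read 'e': push. Stack: e
  Read 'b': push. Stack: eb
  Read 'd': push. Stack: ebd
  Read 'e': push. Stack: ebde
  Read 'e': matches stack top 'e' => pop. Stack: ebd
  Read 'd': matches stack top 'd' => pop. Stack: eb
  Read 'b': matches stack top 'b' => pop. Stack: e
Final stack: "e" (length 1)

1


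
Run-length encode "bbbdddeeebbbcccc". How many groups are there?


Input: bbbdddeeebbbcccc
Scanning for consecutive runs:
  Group 1: 'b' x 3 (positions 0-2)
  Group 2: 'd' x 3 (positions 3-5)
  Group 3: 'e' x 3 (positions 6-8)
  Group 4: 'b' x 3 (positions 9-11)
  Group 5: 'c' x 4 (positions 12-15)
Total groups: 5

5


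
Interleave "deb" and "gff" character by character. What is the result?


Interleaving "deb" and "gff":
  Position 0: 'd' from first, 'g' from second => "dg"
  Position 1: 'e' from first, 'f' from second => "ef"
  Position 2: 'b' from first, 'f' from second => "bf"
Result: dgefbf

dgefbf


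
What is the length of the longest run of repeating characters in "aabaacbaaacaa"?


Input: "aabaacbaaacaa"
Scanning for longest run:
  Position 1 ('a'): continues run of 'a', length=2
  Position 2 ('b'): new char, reset run to 1
  Position 3 ('a'): new char, reset run to 1
  Position 4 ('a'): continues run of 'a', length=2
  Position 5 ('c'): new char, reset run to 1
  Position 6 ('b'): new char, reset run to 1
  Position 7 ('a'): new char, reset run to 1
  Position 8 ('a'): continues run of 'a', length=2
  Position 9 ('a'): continues run of 'a', length=3
  Position 10 ('c'): new char, reset run to 1
  Position 11 ('a'): new char, reset run to 1
  Position 12 ('a'): continues run of 'a', length=2
Longest run: 'a' with length 3

3


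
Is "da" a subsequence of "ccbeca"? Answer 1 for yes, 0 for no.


Check if "da" is a subsequence of "ccbeca"
Greedy scan:
  Position 0 ('c'): no match needed
  Position 1 ('c'): no match needed
  Position 2 ('b'): no match needed
  Position 3 ('e'): no match needed
  Position 4 ('c'): no match needed
  Position 5 ('a'): no match needed
Only matched 0/2 characters => not a subsequence

0


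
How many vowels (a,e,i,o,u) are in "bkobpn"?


Input: bkobpn
Checking each character:
  'b' at position 0: consonant
  'k' at position 1: consonant
  'o' at position 2: vowel (running total: 1)
  'b' at position 3: consonant
  'p' at position 4: consonant
  'n' at position 5: consonant
Total vowels: 1

1


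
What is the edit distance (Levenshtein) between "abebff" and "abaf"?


Computing edit distance: "abebff" -> "abaf"
DP table:
           a    b    a    f
      0    1    2    3    4
  a   1    0    1    2    3
  b   2    1    0    1    2
  e   3    2    1    1    2
  b   4    3    2    2    2
  f   5    4    3    3    2
  f   6    5    4    4    3
Edit distance = dp[6][4] = 3

3


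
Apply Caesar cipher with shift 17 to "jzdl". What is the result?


Caesar cipher: shift "jzdl" by 17
  'j' (pos 9) + 17 = pos 0 = 'a'
  'z' (pos 25) + 17 = pos 16 = 'q'
  'd' (pos 3) + 17 = pos 20 = 'u'
  'l' (pos 11) + 17 = pos 2 = 'c'
Result: aquc

aquc


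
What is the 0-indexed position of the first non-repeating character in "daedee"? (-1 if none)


Input: daedee
Character frequencies:
  'a': 1
  'd': 2
  'e': 3
Scanning left to right for freq == 1:
  Position 0 ('d'): freq=2, skip
  Position 1 ('a'): unique! => answer = 1

1


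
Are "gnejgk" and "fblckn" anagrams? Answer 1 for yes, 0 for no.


Strings: "gnejgk", "fblckn"
Sorted first:  eggjkn
Sorted second: bcfkln
Differ at position 0: 'e' vs 'b' => not anagrams

0


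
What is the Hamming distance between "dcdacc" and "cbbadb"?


Comparing "dcdacc" and "cbbadb" position by position:
  Position 0: 'd' vs 'c' => differ
  Position 1: 'c' vs 'b' => differ
  Position 2: 'd' vs 'b' => differ
  Position 3: 'a' vs 'a' => same
  Position 4: 'c' vs 'd' => differ
  Position 5: 'c' vs 'b' => differ
Total differences (Hamming distance): 5

5


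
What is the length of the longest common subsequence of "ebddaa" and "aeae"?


LCS of "ebddaa" and "aeae"
DP table:
           a    e    a    e
      0    0    0    0    0
  e   0    0    1    1    1
  b   0    0    1    1    1
  d   0    0    1    1    1
  d   0    0    1    1    1
  a   0    1    1    2    2
  a   0    1    1    2    2
LCS length = dp[6][4] = 2

2


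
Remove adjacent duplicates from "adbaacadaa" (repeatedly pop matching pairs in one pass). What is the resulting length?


Input: adbaacadaa
Stack-based adjacent duplicate removal:
  Read 'a': push. Stack: a
  Read 'd': push. Stack: ad
  Read 'b': push. Stack: adb
  Read 'a': push. Stack: adba
  Read 'a': matches stack top 'a' => pop. Stack: adb
  Read 'c': push. Stack: adbc
  Read 'a': push. Stack: adbca
  Read 'd': push. Stack: adbcad
  Read 'a': push. Stack: adbcada
  Read 'a': matches stack top 'a' => pop. Stack: adbcad
Final stack: "adbcad" (length 6)

6


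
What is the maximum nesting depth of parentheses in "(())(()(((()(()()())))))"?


Input: "(())(()(((()(()()())))))"
Tracking depth:
  Position 0 '(': depth becomes 1
  Position 1 '(': depth becomes 2
  Position 2 ')': depth becomes 1
  Position 3 ')': depth becomes 0
  Position 4 '(': depth becomes 1
  Position 5 '(': depth becomes 2
  Position 6 ')': depth becomes 1
  Position 7 '(': depth becomes 2
  Position 8 '(': depth becomes 3
  Position 9 '(': depth becomes 4
  Position 10 '(': depth becomes 5
  Position 11 ')': depth becomes 4
  Position 12 '(': depth becomes 5
  Position 13 '(': depth becomes 6
  Position 14 ')': depth becomes 5
  Position 15 '(': depth becomes 6
  Position 16 ')': depth becomes 5
  Position 17 '(': depth becomes 6
  Position 18 ')': depth becomes 5
  Position 19 ')': depth becomes 4
  Position 20 ')': depth becomes 3
  Position 21 ')': depth becomes 2
  Position 22 ')': depth becomes 1
  Position 23 ')': depth becomes 0
Maximum depth reached: 6

6


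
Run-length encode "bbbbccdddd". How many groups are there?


Input: bbbbccdddd
Scanning for consecutive runs:
  Group 1: 'b' x 4 (positions 0-3)
  Group 2: 'c' x 2 (positions 4-5)
  Group 3: 'd' x 4 (positions 6-9)
Total groups: 3

3


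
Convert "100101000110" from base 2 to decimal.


Input: "100101000110" in base 2
Positional expansion:
  Digit '1' (value 1) x 2^11 = 2048
  Digit '0' (value 0) x 2^10 = 0
  Digit '0' (value 0) x 2^9 = 0
  Digit '1' (value 1) x 2^8 = 256
  Digit '0' (value 0) x 2^7 = 0
  Digit '1' (value 1) x 2^6 = 64
  Digit '0' (value 0) x 2^5 = 0
  Digit '0' (value 0) x 2^4 = 0
  Digit '0' (value 0) x 2^3 = 0
  Digit '1' (value 1) x 2^2 = 4
  Digit '1' (value 1) x 2^1 = 2
  Digit '0' (value 0) x 2^0 = 0
Sum = 2374

2374


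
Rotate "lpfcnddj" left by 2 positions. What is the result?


Input: "lpfcnddj", rotate left by 2
First 2 characters: "lp"
Remaining characters: "fcnddj"
Concatenate remaining + first: "fcnddj" + "lp" = "fcnddjlp"

fcnddjlp


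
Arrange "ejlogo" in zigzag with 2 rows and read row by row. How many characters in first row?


Zigzag "ejlogo" into 2 rows:
Placing characters:
  'e' => row 0
  'j' => row 1
  'l' => row 0
  'o' => row 1
  'g' => row 0
  'o' => row 1
Rows:
  Row 0: "elg"
  Row 1: "joo"
First row length: 3

3


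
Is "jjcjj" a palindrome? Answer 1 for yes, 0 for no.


Input: jjcjj
Reversed: jjcjj
  Compare pos 0 ('j') with pos 4 ('j'): match
  Compare pos 1 ('j') with pos 3 ('j'): match
Result: palindrome

1


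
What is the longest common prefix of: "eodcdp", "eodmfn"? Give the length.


Words: eodcdp, eodmfn
  Position 0: all 'e' => match
  Position 1: all 'o' => match
  Position 2: all 'd' => match
  Position 3: ('c', 'm') => mismatch, stop
LCP = "eod" (length 3)

3


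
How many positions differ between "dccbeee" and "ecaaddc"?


Comparing "dccbeee" and "ecaaddc" position by position:
  Position 0: 'd' vs 'e' => DIFFER
  Position 1: 'c' vs 'c' => same
  Position 2: 'c' vs 'a' => DIFFER
  Position 3: 'b' vs 'a' => DIFFER
  Position 4: 'e' vs 'd' => DIFFER
  Position 5: 'e' vs 'd' => DIFFER
  Position 6: 'e' vs 'c' => DIFFER
Positions that differ: 6

6


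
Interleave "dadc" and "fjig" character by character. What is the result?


Interleaving "dadc" and "fjig":
  Position 0: 'd' from first, 'f' from second => "df"
  Position 1: 'a' from first, 'j' from second => "aj"
  Position 2: 'd' from first, 'i' from second => "di"
  Position 3: 'c' from first, 'g' from second => "cg"
Result: dfajdicg

dfajdicg


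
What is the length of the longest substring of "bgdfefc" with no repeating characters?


Input: "bgdfefc"
Sliding window (track last position of each char):
  Position 0 ('b'): window [0,0] length 1 -- new best
  Position 1 ('g'): window [0,1] length 2 -- new best
  Position 2 ('d'): window [0,2] length 3 -- new best
  Position 3 ('f'): window [0,3] length 4 -- new best
  Position 4 ('e'): window [0,4] length 5 -- new best
  Position 5 ('f'): repeat (last at 3), move window start to 4
  Position 5 ('f'): window [4,5] length 2
  Position 6 ('c'): window [4,6] length 3
Longest substring with no repeats: "bgdfe" with length 5

5


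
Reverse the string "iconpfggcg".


Input: iconpfggcg
Reading characters right to left:
  Position 9: 'g'
  Position 8: 'c'
  Position 7: 'g'
  Position 6: 'g'
  Position 5: 'f'
  Position 4: 'p'
  Position 3: 'n'
  Position 2: 'o'
  Position 1: 'c'
  Position 0: 'i'
Reversed: gcggfpnoci

gcggfpnoci


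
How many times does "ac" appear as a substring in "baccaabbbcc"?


Searching for "ac" in "baccaabbbcc"
Scanning each position:
  Position 0: "ba" => no
  Position 1: "ac" => MATCH
  Position 2: "cc" => no
  Position 3: "ca" => no
  Position 4: "aa" => no
  Position 5: "ab" => no
  Position 6: "bb" => no
  Position 7: "bb" => no
  Position 8: "bc" => no
  Position 9: "cc" => no
Total occurrences: 1

1


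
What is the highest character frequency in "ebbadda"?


Input: ebbadda
Character counts:
  'a': 2
  'b': 2
  'd': 2
  'e': 1
Maximum frequency: 2

2


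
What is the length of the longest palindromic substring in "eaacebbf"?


Input: "eaacebbf"
Checking substrings for palindromes:
  [1:3] "aa" (len 2) => palindrome
  [5:7] "bb" (len 2) => palindrome
Longest palindromic substring: "aa" with length 2

2


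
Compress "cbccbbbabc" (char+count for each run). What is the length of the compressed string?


Input: cbccbbbabc
Runs:
  'c' x 1 => "c1"
  'b' x 1 => "b1"
  'c' x 2 => "c2"
  'b' x 3 => "b3"
  'a' x 1 => "a1"
  'b' x 1 => "b1"
  'c' x 1 => "c1"
Compressed: "c1b1c2b3a1b1c1"
Compressed length: 14

14


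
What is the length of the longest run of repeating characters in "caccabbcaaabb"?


Input: "caccabbcaaabb"
Scanning for longest run:
  Position 1 ('a'): new char, reset run to 1
  Position 2 ('c'): new char, reset run to 1
  Position 3 ('c'): continues run of 'c', length=2
  Position 4 ('a'): new char, reset run to 1
  Position 5 ('b'): new char, reset run to 1
  Position 6 ('b'): continues run of 'b', length=2
  Position 7 ('c'): new char, reset run to 1
  Position 8 ('a'): new char, reset run to 1
  Position 9 ('a'): continues run of 'a', length=2
  Position 10 ('a'): continues run of 'a', length=3
  Position 11 ('b'): new char, reset run to 1
  Position 12 ('b'): continues run of 'b', length=2
Longest run: 'a' with length 3

3


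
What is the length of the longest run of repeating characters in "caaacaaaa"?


Input: "caaacaaaa"
Scanning for longest run:
  Position 1 ('a'): new char, reset run to 1
  Position 2 ('a'): continues run of 'a', length=2
  Position 3 ('a'): continues run of 'a', length=3
  Position 4 ('c'): new char, reset run to 1
  Position 5 ('a'): new char, reset run to 1
  Position 6 ('a'): continues run of 'a', length=2
  Position 7 ('a'): continues run of 'a', length=3
  Position 8 ('a'): continues run of 'a', length=4
Longest run: 'a' with length 4

4


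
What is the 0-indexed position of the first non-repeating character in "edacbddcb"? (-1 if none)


Input: edacbddcb
Character frequencies:
  'a': 1
  'b': 2
  'c': 2
  'd': 3
  'e': 1
Scanning left to right for freq == 1:
  Position 0 ('e'): unique! => answer = 0

0


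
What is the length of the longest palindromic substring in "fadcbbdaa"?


Input: "fadcbbdaa"
Checking substrings for palindromes:
  [4:6] "bb" (len 2) => palindrome
  [7:9] "aa" (len 2) => palindrome
Longest palindromic substring: "bb" with length 2

2


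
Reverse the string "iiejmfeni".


Input: iiejmfeni
Reading characters right to left:
  Position 8: 'i'
  Position 7: 'n'
  Position 6: 'e'
  Position 5: 'f'
  Position 4: 'm'
  Position 3: 'j'
  Position 2: 'e'
  Position 1: 'i'
  Position 0: 'i'
Reversed: inefmjeii

inefmjeii


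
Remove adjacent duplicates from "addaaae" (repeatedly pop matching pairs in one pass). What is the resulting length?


Input: addaaae
Stack-based adjacent duplicate removal:
  Read 'a': push. Stack: a
  Read 'd': push. Stack: ad
  Read 'd': matches stack top 'd' => pop. Stack: a
  Read 'a': matches stack top 'a' => pop. Stack: (empty)
  Read 'a': push. Stack: a
  Read 'a': matches stack top 'a' => pop. Stack: (empty)
  Read 'e': push. Stack: e
Final stack: "e" (length 1)

1


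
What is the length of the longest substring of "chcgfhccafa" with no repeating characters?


Input: "chcgfhccafa"
Sliding window (track last position of each char):
  Position 0 ('c'): window [0,0] length 1 -- new best
  Position 1 ('h'): window [0,1] length 2 -- new best
  Position 2 ('c'): repeat (last at 0), move window start to 1
  Position 2 ('c'): window [1,2] length 2
  Position 3 ('g'): window [1,3] length 3 -- new best
  Position 4 ('f'): window [1,4] length 4 -- new best
  Position 5 ('h'): repeat (last at 1), move window start to 2
  Position 5 ('h'): window [2,5] length 4
  Position 6 ('c'): repeat (last at 2), move window start to 3
  Position 6 ('c'): window [3,6] length 4
  Position 7 ('c'): repeat (last at 6), move window start to 7
  Position 7 ('c'): window [7,7] length 1
  Position 8 ('a'): window [7,8] length 2
  Position 9 ('f'): window [7,9] length 3
  Position 10 ('a'): repeat (last at 8), move window start to 9
  Position 10 ('a'): window [9,10] length 2
Longest substring with no repeats: "hcgf" with length 4

4


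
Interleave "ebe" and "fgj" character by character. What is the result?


Interleaving "ebe" and "fgj":
  Position 0: 'e' from first, 'f' from second => "ef"
  Position 1: 'b' from first, 'g' from second => "bg"
  Position 2: 'e' from first, 'j' from second => "ej"
Result: efbgej

efbgej


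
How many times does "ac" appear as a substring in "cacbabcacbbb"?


Searching for "ac" in "cacbabcacbbb"
Scanning each position:
  Position 0: "ca" => no
  Position 1: "ac" => MATCH
  Position 2: "cb" => no
  Position 3: "ba" => no
  Position 4: "ab" => no
  Position 5: "bc" => no
  Position 6: "ca" => no
  Position 7: "ac" => MATCH
  Position 8: "cb" => no
  Position 9: "bb" => no
  Position 10: "bb" => no
Total occurrences: 2

2


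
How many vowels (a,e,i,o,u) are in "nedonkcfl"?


Input: nedonkcfl
Checking each character:
  'n' at position 0: consonant
  'e' at position 1: vowel (running total: 1)
  'd' at position 2: consonant
  'o' at position 3: vowel (running total: 2)
  'n' at position 4: consonant
  'k' at position 5: consonant
  'c' at position 6: consonant
  'f' at position 7: consonant
  'l' at position 8: consonant
Total vowels: 2

2


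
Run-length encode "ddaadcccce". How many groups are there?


Input: ddaadcccce
Scanning for consecutive runs:
  Group 1: 'd' x 2 (positions 0-1)
  Group 2: 'a' x 2 (positions 2-3)
  Group 3: 'd' x 1 (positions 4-4)
  Group 4: 'c' x 4 (positions 5-8)
  Group 5: 'e' x 1 (positions 9-9)
Total groups: 5

5


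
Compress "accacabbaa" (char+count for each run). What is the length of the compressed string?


Input: accacabbaa
Runs:
  'a' x 1 => "a1"
  'c' x 2 => "c2"
  'a' x 1 => "a1"
  'c' x 1 => "c1"
  'a' x 1 => "a1"
  'b' x 2 => "b2"
  'a' x 2 => "a2"
Compressed: "a1c2a1c1a1b2a2"
Compressed length: 14

14


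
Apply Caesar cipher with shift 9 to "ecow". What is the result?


Caesar cipher: shift "ecow" by 9
  'e' (pos 4) + 9 = pos 13 = 'n'
  'c' (pos 2) + 9 = pos 11 = 'l'
  'o' (pos 14) + 9 = pos 23 = 'x'
  'w' (pos 22) + 9 = pos 5 = 'f'
Result: nlxf

nlxf


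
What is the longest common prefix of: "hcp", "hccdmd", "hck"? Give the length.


Words: hcp, hccdmd, hck
  Position 0: all 'h' => match
  Position 1: all 'c' => match
  Position 2: ('p', 'c', 'k') => mismatch, stop
LCP = "hc" (length 2)

2


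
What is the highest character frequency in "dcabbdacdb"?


Input: dcabbdacdb
Character counts:
  'a': 2
  'b': 3
  'c': 2
  'd': 3
Maximum frequency: 3

3


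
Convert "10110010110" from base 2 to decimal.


Input: "10110010110" in base 2
Positional expansion:
  Digit '1' (value 1) x 2^10 = 1024
  Digit '0' (value 0) x 2^9 = 0
  Digit '1' (value 1) x 2^8 = 256
  Digit '1' (value 1) x 2^7 = 128
  Digit '0' (value 0) x 2^6 = 0
  Digit '0' (value 0) x 2^5 = 0
  Digit '1' (value 1) x 2^4 = 16
  Digit '0' (value 0) x 2^3 = 0
  Digit '1' (value 1) x 2^2 = 4
  Digit '1' (value 1) x 2^1 = 2
  Digit '0' (value 0) x 2^0 = 0
Sum = 1430

1430


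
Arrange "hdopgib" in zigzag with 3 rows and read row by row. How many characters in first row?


Zigzag "hdopgib" into 3 rows:
Placing characters:
  'h' => row 0
  'd' => row 1
  'o' => row 2
  'p' => row 1
  'g' => row 0
  'i' => row 1
  'b' => row 2
Rows:
  Row 0: "hg"
  Row 1: "dpi"
  Row 2: "ob"
First row length: 2

2


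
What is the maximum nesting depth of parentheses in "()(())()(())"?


Input: "()(())()(())"
Tracking depth:
  Position 0 '(': depth becomes 1
  Position 1 ')': depth becomes 0
  Position 2 '(': depth becomes 1
  Position 3 '(': depth becomes 2
  Position 4 ')': depth becomes 1
  Position 5 ')': depth becomes 0
  Position 6 '(': depth becomes 1
  Position 7 ')': depth becomes 0
  Position 8 '(': depth becomes 1
  Position 9 '(': depth becomes 2
  Position 10 ')': depth becomes 1
  Position 11 ')': depth becomes 0
Maximum depth reached: 2

2


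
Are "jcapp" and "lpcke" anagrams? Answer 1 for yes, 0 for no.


Strings: "jcapp", "lpcke"
Sorted first:  acjpp
Sorted second: ceklp
Differ at position 0: 'a' vs 'c' => not anagrams

0


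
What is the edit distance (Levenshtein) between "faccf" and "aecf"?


Computing edit distance: "faccf" -> "aecf"
DP table:
           a    e    c    f
      0    1    2    3    4
  f   1    1    2    3    3
  a   2    1    2    3    4
  c   3    2    2    2    3
  c   4    3    3    2    3
  f   5    4    4    3    2
Edit distance = dp[5][4] = 2

2


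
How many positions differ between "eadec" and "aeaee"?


Comparing "eadec" and "aeaee" position by position:
  Position 0: 'e' vs 'a' => DIFFER
  Position 1: 'a' vs 'e' => DIFFER
  Position 2: 'd' vs 'a' => DIFFER
  Position 3: 'e' vs 'e' => same
  Position 4: 'c' vs 'e' => DIFFER
Positions that differ: 4

4


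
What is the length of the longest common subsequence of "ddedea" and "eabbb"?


LCS of "ddedea" and "eabbb"
DP table:
           e    a    b    b    b
      0    0    0    0    0    0
  d   0    0    0    0    0    0
  d   0    0    0    0    0    0
  e   0    1    1    1    1    1
  d   0    1    1    1    1    1
  e   0    1    1    1    1    1
  a   0    1    2    2    2    2
LCS length = dp[6][5] = 2

2


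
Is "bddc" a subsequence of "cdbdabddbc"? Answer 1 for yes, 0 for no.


Check if "bddc" is a subsequence of "cdbdabddbc"
Greedy scan:
  Position 0 ('c'): no match needed
  Position 1 ('d'): no match needed
  Position 2 ('b'): matches sub[0] = 'b'
  Position 3 ('d'): matches sub[1] = 'd'
  Position 4 ('a'): no match needed
  Position 5 ('b'): no match needed
  Position 6 ('d'): matches sub[2] = 'd'
  Position 7 ('d'): no match needed
  Position 8 ('b'): no match needed
  Position 9 ('c'): matches sub[3] = 'c'
All 4 characters matched => is a subsequence

1


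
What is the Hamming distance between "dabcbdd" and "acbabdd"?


Comparing "dabcbdd" and "acbabdd" position by position:
  Position 0: 'd' vs 'a' => differ
  Position 1: 'a' vs 'c' => differ
  Position 2: 'b' vs 'b' => same
  Position 3: 'c' vs 'a' => differ
  Position 4: 'b' vs 'b' => same
  Position 5: 'd' vs 'd' => same
  Position 6: 'd' vs 'd' => same
Total differences (Hamming distance): 3

3


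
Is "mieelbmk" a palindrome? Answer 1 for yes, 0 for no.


Input: mieelbmk
Reversed: kmbleeim
  Compare pos 0 ('m') with pos 7 ('k'): MISMATCH
  Compare pos 1 ('i') with pos 6 ('m'): MISMATCH
  Compare pos 2 ('e') with pos 5 ('b'): MISMATCH
  Compare pos 3 ('e') with pos 4 ('l'): MISMATCH
Result: not a palindrome

0


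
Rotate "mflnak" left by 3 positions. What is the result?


Input: "mflnak", rotate left by 3
First 3 characters: "mfl"
Remaining characters: "nak"
Concatenate remaining + first: "nak" + "mfl" = "nakmfl"

nakmfl


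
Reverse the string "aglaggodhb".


Input: aglaggodhb
Reading characters right to left:
  Position 9: 'b'
  Position 8: 'h'
  Position 7: 'd'
  Position 6: 'o'
  Position 5: 'g'
  Position 4: 'g'
  Position 3: 'a'
  Position 2: 'l'
  Position 1: 'g'
  Position 0: 'a'
Reversed: bhdoggalga

bhdoggalga


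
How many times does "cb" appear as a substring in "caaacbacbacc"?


Searching for "cb" in "caaacbacbacc"
Scanning each position:
  Position 0: "ca" => no
  Position 1: "aa" => no
  Position 2: "aa" => no
  Position 3: "ac" => no
  Position 4: "cb" => MATCH
  Position 5: "ba" => no
  Position 6: "ac" => no
  Position 7: "cb" => MATCH
  Position 8: "ba" => no
  Position 9: "ac" => no
  Position 10: "cc" => no
Total occurrences: 2

2


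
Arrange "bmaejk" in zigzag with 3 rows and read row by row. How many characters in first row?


Zigzag "bmaejk" into 3 rows:
Placing characters:
  'b' => row 0
  'm' => row 1
  'a' => row 2
  'e' => row 1
  'j' => row 0
  'k' => row 1
Rows:
  Row 0: "bj"
  Row 1: "mek"
  Row 2: "a"
First row length: 2

2


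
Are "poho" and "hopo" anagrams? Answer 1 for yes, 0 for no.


Strings: "poho", "hopo"
Sorted first:  hoop
Sorted second: hoop
Sorted forms match => anagrams

1


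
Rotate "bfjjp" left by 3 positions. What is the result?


Input: "bfjjp", rotate left by 3
First 3 characters: "bfj"
Remaining characters: "jp"
Concatenate remaining + first: "jp" + "bfj" = "jpbfj"

jpbfj


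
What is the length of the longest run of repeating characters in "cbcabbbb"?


Input: "cbcabbbb"
Scanning for longest run:
  Position 1 ('b'): new char, reset run to 1
  Position 2 ('c'): new char, reset run to 1
  Position 3 ('a'): new char, reset run to 1
  Position 4 ('b'): new char, reset run to 1
  Position 5 ('b'): continues run of 'b', length=2
  Position 6 ('b'): continues run of 'b', length=3
  Position 7 ('b'): continues run of 'b', length=4
Longest run: 'b' with length 4

4


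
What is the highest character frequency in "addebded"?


Input: addebded
Character counts:
  'a': 1
  'b': 1
  'd': 4
  'e': 2
Maximum frequency: 4

4


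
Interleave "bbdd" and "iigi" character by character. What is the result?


Interleaving "bbdd" and "iigi":
  Position 0: 'b' from first, 'i' from second => "bi"
  Position 1: 'b' from first, 'i' from second => "bi"
  Position 2: 'd' from first, 'g' from second => "dg"
  Position 3: 'd' from first, 'i' from second => "di"
Result: bibidgdi

bibidgdi


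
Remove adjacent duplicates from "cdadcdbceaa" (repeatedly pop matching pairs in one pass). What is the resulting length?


Input: cdadcdbceaa
Stack-based adjacent duplicate removal:
  Read 'c': push. Stack: c
  Read 'd': push. Stack: cd
  Read 'a': push. Stack: cda
  Read 'd': push. Stack: cdad
  Read 'c': push. Stack: cdadc
  Read 'd': push. Stack: cdadcd
  Read 'b': push. Stack: cdadcdb
  Read 'c': push. Stack: cdadcdbc
  Read 'e': push. Stack: cdadcdbce
  Read 'a': push. Stack: cdadcdbcea
  Read 'a': matches stack top 'a' => pop. Stack: cdadcdbce
Final stack: "cdadcdbce" (length 9)

9


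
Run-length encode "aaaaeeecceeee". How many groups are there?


Input: aaaaeeecceeee
Scanning for consecutive runs:
  Group 1: 'a' x 4 (positions 0-3)
  Group 2: 'e' x 3 (positions 4-6)
  Group 3: 'c' x 2 (positions 7-8)
  Group 4: 'e' x 4 (positions 9-12)
Total groups: 4

4


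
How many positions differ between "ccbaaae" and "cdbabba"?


Comparing "ccbaaae" and "cdbabba" position by position:
  Position 0: 'c' vs 'c' => same
  Position 1: 'c' vs 'd' => DIFFER
  Position 2: 'b' vs 'b' => same
  Position 3: 'a' vs 'a' => same
  Position 4: 'a' vs 'b' => DIFFER
  Position 5: 'a' vs 'b' => DIFFER
  Position 6: 'e' vs 'a' => DIFFER
Positions that differ: 4

4


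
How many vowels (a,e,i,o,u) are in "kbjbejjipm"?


Input: kbjbejjipm
Checking each character:
  'k' at position 0: consonant
  'b' at position 1: consonant
  'j' at position 2: consonant
  'b' at position 3: consonant
  'e' at position 4: vowel (running total: 1)
  'j' at position 5: consonant
  'j' at position 6: consonant
  'i' at position 7: vowel (running total: 2)
  'p' at position 8: consonant
  'm' at position 9: consonant
Total vowels: 2

2


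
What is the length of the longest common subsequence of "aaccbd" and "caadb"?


LCS of "aaccbd" and "caadb"
DP table:
           c    a    a    d    b
      0    0    0    0    0    0
  a   0    0    1    1    1    1
  a   0    0    1    2    2    2
  c   0    1    1    2    2    2
  c   0    1    1    2    2    2
  b   0    1    1    2    2    3
  d   0    1    1    2    3    3
LCS length = dp[6][5] = 3

3
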